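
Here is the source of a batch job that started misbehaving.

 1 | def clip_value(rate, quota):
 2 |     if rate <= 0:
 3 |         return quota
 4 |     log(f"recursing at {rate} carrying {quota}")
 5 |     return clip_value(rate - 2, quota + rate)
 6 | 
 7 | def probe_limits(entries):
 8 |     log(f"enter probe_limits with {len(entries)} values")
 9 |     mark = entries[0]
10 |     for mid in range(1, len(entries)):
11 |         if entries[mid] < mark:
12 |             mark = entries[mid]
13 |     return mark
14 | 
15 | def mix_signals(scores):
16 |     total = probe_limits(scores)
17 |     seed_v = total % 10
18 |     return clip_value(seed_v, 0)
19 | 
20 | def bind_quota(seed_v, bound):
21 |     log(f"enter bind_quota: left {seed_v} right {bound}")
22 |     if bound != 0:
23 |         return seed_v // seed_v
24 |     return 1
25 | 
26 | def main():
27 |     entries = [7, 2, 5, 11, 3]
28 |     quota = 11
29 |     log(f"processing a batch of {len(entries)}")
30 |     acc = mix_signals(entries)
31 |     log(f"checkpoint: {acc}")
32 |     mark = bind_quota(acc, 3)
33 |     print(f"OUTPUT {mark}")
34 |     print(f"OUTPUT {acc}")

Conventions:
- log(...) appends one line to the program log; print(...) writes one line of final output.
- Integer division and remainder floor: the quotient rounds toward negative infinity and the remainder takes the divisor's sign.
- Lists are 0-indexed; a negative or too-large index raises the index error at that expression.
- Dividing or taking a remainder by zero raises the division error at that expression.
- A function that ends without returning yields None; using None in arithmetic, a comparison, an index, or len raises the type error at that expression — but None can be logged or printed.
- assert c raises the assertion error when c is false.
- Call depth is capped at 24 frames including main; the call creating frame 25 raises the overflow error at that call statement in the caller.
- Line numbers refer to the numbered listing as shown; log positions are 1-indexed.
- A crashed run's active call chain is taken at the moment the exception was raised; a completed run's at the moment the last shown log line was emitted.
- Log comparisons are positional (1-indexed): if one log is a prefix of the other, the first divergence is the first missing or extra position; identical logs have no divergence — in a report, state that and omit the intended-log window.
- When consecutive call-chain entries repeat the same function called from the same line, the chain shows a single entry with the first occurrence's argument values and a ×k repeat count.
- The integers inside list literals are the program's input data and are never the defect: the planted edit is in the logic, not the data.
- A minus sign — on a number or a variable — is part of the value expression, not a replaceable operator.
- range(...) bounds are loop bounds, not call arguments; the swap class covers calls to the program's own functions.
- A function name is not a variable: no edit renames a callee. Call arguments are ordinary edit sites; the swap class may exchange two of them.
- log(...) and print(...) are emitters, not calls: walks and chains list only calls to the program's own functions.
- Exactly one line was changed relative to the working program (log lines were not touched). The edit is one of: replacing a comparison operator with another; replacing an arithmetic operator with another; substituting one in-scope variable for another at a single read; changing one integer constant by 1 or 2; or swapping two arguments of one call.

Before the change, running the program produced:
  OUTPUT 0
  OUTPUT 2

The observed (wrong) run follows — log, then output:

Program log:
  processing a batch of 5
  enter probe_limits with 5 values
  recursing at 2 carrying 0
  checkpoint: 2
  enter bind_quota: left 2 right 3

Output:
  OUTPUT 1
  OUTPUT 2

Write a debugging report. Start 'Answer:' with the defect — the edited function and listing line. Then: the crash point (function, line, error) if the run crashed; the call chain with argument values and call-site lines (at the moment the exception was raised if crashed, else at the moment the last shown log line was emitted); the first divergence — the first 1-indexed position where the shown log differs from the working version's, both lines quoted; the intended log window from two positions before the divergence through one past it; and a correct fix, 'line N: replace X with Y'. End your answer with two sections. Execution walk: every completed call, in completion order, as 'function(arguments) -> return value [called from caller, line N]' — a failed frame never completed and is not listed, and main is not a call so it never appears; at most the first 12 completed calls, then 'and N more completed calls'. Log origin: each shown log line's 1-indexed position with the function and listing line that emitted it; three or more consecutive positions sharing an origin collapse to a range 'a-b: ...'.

Answer: the defect is in bind_quota at line 23.
The tell: Log streams are identical — the defect surfaces only in the printed output.
Call chain: main -> bind_quota(2, 3) (called at line 32).
First divergence: none; the two logs match at every position.
Execution walk:
  probe_limits([7, 2, 5, 11, 3]) -> 2  [called from mix_signals, line 16]
  clip_value(0, 2) -> 2  [called from clip_value, line 5]
  clip_value(2, 0) -> 2  [called from mix_signals, line 18]
  mix_signals([7, 2, 5, 11, 3]) -> 2  [called from main, line 30]
  bind_quota(2, 3) -> 1  [called from main, line 32]
Log origins:
  1: emitted by main (line 29)
  2: emitted by probe_limits (line 8)
  3: emitted by clip_value (line 4)
  4: emitted by main (line 31)
  5: emitted by bind_quota (line 21)
A correct fix: line 23: replace `seed_v // seed_v` with `seed_v // bound`.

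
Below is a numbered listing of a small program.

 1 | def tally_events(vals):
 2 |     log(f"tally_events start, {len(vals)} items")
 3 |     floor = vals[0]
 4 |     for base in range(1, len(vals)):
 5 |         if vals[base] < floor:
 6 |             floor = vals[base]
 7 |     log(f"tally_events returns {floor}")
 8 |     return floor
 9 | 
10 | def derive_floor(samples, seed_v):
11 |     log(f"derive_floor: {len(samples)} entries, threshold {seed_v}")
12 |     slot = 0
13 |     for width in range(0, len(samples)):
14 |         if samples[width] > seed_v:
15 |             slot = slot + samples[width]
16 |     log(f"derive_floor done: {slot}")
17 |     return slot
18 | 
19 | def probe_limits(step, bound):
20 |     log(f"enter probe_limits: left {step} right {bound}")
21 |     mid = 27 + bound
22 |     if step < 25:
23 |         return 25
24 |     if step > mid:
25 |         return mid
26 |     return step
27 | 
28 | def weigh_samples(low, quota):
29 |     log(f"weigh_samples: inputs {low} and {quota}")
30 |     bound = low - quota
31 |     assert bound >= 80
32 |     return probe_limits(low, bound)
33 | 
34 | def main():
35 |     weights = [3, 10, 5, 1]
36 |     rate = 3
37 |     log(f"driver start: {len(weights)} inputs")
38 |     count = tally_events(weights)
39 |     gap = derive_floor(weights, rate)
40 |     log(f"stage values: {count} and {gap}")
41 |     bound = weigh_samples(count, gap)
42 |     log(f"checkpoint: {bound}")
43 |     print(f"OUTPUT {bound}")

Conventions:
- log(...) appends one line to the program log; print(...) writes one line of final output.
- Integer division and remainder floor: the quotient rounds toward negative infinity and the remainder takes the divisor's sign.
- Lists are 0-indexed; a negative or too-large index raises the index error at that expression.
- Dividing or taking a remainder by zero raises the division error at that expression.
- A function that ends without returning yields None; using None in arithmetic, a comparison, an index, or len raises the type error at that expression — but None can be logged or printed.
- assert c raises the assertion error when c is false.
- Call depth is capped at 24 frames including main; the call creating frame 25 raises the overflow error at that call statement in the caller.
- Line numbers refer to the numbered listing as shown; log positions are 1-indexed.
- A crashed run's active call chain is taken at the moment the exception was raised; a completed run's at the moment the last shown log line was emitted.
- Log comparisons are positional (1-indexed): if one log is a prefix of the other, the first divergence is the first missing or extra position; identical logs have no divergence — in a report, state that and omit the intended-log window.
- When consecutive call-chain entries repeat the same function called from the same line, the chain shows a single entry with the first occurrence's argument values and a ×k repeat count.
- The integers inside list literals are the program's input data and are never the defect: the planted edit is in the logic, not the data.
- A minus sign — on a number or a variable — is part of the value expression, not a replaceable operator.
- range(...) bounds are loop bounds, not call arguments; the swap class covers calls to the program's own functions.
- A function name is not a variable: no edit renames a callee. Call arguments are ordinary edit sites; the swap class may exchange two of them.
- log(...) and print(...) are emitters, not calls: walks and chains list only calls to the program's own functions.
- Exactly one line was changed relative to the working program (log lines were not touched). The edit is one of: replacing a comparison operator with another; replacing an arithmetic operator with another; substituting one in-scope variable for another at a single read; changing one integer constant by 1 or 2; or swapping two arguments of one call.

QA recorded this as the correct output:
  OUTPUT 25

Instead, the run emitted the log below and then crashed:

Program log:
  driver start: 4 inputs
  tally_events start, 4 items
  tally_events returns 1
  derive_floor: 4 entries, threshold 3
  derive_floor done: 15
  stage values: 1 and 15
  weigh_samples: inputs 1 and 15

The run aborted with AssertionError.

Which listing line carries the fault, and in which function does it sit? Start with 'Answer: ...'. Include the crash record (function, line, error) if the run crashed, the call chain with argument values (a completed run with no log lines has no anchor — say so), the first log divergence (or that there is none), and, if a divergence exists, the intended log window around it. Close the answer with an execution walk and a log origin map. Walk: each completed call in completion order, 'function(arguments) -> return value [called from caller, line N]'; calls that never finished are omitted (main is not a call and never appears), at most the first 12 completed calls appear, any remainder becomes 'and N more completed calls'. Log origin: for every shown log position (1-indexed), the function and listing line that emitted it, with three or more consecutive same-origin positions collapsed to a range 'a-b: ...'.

Answer: the defect is in weigh_samples at line 31.
The tell: A complete run would log 'enter probe_limits: left 1 right -14' next, but this one stopped at 7 lines.
Crash: weigh_samples, line 31, AssertionError.
Call chain: main -> weigh_samples(1, 15) (called at line 41).
First divergence: position 8; the shown log stops at 7 lines while the working version next logs 'enter probe_limits: left 1 right -14'.
Intended log window:
  6: stage values: 1 and 15
  7: weigh_samples: inputs 1 and 15
  8: enter probe_limits: left 1 right -14
  9: checkpoint: 25
Execution walk:
  tally_events([3, 10, 5, 1]) -> 1  [called from main, line 38]
  derive_floor([3, 10, 5, 1], 3) -> 15  [called from main, line 39]
Origin of each log line:
  1: from main, line 37
  2: from tally_events, line 2
  3: from tally_events, line 7
  4: from derive_floor, line 11
  5: from derive_floor, line 16
  6: from main, line 40
  7: from weigh_samples, line 29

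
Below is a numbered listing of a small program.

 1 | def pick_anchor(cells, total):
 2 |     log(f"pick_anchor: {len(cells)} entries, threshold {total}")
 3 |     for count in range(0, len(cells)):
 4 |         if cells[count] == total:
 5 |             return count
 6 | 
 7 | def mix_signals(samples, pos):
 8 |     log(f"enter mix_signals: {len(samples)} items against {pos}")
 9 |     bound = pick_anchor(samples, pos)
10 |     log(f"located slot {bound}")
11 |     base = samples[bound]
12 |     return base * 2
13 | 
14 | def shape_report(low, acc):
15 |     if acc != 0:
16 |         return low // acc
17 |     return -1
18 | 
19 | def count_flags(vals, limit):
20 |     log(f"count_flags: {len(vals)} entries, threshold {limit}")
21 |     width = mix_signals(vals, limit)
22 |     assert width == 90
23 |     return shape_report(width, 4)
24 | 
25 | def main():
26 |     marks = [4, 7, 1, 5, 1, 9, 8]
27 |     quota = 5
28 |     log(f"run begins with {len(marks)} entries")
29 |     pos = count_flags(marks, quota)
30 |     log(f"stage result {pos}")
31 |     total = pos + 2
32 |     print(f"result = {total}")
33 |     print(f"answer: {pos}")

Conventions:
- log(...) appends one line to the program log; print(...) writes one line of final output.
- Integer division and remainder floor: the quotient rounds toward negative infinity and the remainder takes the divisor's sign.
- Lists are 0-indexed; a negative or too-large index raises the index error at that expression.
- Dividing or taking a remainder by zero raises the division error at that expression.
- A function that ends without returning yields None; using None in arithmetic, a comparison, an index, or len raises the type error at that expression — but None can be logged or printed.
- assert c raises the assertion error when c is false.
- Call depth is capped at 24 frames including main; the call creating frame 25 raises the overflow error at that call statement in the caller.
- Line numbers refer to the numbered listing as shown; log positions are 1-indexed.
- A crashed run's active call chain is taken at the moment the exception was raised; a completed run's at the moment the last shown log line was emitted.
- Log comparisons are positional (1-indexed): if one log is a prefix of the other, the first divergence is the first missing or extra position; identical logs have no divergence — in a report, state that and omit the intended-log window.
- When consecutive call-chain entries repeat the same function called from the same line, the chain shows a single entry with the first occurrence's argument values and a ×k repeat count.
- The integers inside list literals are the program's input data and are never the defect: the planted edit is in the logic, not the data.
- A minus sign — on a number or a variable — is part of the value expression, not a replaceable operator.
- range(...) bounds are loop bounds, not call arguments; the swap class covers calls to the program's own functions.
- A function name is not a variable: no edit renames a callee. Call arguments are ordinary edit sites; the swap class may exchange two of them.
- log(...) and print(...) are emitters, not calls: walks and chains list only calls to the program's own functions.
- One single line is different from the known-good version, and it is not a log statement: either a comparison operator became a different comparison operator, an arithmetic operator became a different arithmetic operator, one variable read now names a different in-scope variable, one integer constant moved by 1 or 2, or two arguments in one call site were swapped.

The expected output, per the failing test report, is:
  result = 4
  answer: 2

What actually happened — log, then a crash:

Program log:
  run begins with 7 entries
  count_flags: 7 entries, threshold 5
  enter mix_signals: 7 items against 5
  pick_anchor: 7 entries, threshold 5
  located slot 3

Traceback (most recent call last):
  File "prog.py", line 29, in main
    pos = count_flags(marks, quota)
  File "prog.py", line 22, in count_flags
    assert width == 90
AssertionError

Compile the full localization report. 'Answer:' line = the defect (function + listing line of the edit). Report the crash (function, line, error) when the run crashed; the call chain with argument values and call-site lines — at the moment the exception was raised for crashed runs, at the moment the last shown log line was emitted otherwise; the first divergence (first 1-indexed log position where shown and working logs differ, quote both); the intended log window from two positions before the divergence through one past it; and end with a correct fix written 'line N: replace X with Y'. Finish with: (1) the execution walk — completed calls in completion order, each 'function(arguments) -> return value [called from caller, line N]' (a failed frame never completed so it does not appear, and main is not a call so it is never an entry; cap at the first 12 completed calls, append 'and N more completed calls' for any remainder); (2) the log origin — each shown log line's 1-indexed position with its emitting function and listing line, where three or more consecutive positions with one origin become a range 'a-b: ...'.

Answer: the defect is in count_flags at line 22.
Key observation: After 5 matching log lines the faulty run goes silent, while the working version continues with 'stage result 2'.
Crash: count_flags, line 22, AssertionError.
Call chain: main -> count_flags([4, 7, 1, 5, 1, 9, 8], 5) (called at line 29).
First divergence: position 6 (shown log ended at 5 lines; the working version continues: 'stage result 2').
Intended log window:
  4: pick_anchor: 7 entries, threshold 5
  5: located slot 3
  6: stage result 2
Execution walk:
  pick_anchor([4, 7, 1, 5, 1, 9, 8], 5) -> 3  [called from mix_signals, line 9]
  mix_signals([4, 7, 1, 5, 1, 9, 8], 5) -> 10  [called from count_flags, line 21]
Origin of each log line:
  1 — main, line 28
  2 — count_flags, line 20
  3 — mix_signals, line 8
  4 — pick_anchor, line 2
  5 — mix_signals, line 10
A correct fix: line 22: replace `==` with `<=`.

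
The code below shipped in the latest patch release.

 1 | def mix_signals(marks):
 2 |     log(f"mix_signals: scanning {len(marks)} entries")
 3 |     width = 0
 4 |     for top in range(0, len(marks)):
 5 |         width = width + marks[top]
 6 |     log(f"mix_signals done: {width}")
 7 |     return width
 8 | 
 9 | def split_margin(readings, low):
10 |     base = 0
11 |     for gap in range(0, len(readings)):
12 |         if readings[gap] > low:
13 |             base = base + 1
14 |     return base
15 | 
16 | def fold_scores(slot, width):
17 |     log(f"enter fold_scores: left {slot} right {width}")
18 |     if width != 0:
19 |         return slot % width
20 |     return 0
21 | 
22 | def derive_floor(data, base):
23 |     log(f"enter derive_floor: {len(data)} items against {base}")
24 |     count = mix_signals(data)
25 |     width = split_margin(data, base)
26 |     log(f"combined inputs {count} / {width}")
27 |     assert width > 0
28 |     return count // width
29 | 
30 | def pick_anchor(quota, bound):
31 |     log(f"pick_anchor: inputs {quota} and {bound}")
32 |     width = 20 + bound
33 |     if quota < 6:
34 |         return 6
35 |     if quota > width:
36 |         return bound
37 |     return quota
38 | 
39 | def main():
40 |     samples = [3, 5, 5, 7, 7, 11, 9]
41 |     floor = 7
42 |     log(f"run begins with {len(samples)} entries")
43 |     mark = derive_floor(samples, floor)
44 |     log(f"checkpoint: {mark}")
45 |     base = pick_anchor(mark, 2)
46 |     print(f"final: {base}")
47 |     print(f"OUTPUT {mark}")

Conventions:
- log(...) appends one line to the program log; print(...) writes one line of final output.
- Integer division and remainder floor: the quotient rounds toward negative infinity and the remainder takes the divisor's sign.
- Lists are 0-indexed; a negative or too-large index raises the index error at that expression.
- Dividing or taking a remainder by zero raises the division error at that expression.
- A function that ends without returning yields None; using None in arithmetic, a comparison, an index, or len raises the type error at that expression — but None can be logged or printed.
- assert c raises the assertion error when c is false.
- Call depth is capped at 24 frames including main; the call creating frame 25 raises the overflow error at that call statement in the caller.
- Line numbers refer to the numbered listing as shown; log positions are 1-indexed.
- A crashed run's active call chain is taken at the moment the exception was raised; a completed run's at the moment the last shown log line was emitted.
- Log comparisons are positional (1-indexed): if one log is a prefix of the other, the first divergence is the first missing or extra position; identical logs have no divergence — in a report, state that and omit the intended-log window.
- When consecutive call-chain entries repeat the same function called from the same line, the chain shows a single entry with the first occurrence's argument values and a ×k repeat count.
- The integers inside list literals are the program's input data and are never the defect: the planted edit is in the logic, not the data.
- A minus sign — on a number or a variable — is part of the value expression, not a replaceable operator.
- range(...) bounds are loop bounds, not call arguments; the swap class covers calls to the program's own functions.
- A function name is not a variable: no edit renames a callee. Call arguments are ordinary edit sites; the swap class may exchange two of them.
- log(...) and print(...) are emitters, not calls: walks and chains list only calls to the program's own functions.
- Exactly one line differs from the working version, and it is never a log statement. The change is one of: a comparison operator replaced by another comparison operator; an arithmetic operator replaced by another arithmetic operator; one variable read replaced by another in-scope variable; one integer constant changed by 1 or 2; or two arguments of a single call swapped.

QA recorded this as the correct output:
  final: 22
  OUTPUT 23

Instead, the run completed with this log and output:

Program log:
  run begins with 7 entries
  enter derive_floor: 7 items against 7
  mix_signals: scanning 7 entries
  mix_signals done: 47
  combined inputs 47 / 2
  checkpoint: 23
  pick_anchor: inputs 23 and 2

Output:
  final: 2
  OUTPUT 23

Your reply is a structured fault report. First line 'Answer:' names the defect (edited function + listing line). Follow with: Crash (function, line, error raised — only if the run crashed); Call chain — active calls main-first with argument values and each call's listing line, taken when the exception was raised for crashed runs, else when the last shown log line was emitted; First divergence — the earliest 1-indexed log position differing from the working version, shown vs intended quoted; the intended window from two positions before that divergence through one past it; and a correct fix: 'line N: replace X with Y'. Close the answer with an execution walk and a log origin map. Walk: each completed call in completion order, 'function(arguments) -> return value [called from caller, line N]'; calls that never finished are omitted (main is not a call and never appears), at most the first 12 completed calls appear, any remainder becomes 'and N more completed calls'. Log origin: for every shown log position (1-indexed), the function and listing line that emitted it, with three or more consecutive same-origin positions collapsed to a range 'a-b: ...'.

Answer: the defect is in pick_anchor at line 36.
Key observation: Log streams are identical — the defect surfaces only in the printed output.
Call chain: main -> pick_anchor(23, 2) (called at line 45).
First divergence: there is none — every log position agrees.
Execution walk:
  mix_signals([3, 5, 5, 7, 7, 11, 9]) -> 47  [called from derive_floor, line 24]
  split_margin([3, 5, 5, 7, 7, 11, 9], 7) -> 2  [called from derive_floor, line 25]
  derive_floor([3, 5, 5, 7, 7, 11, 9], 7) -> 23  [called from main, line 43]
  pick_anchor(23, 2) -> 2  [called from main, line 45]
Origin of each log line:
  1: from main, line 42
  2: from derive_floor, line 23
  3: from mix_signals, line 2
  4: from mix_signals, line 6
  5: from derive_floor, line 26
  6: from main, line 44
  7: from pick_anchor, line 31
A correct fix: line 36: replace `bound` with `width`.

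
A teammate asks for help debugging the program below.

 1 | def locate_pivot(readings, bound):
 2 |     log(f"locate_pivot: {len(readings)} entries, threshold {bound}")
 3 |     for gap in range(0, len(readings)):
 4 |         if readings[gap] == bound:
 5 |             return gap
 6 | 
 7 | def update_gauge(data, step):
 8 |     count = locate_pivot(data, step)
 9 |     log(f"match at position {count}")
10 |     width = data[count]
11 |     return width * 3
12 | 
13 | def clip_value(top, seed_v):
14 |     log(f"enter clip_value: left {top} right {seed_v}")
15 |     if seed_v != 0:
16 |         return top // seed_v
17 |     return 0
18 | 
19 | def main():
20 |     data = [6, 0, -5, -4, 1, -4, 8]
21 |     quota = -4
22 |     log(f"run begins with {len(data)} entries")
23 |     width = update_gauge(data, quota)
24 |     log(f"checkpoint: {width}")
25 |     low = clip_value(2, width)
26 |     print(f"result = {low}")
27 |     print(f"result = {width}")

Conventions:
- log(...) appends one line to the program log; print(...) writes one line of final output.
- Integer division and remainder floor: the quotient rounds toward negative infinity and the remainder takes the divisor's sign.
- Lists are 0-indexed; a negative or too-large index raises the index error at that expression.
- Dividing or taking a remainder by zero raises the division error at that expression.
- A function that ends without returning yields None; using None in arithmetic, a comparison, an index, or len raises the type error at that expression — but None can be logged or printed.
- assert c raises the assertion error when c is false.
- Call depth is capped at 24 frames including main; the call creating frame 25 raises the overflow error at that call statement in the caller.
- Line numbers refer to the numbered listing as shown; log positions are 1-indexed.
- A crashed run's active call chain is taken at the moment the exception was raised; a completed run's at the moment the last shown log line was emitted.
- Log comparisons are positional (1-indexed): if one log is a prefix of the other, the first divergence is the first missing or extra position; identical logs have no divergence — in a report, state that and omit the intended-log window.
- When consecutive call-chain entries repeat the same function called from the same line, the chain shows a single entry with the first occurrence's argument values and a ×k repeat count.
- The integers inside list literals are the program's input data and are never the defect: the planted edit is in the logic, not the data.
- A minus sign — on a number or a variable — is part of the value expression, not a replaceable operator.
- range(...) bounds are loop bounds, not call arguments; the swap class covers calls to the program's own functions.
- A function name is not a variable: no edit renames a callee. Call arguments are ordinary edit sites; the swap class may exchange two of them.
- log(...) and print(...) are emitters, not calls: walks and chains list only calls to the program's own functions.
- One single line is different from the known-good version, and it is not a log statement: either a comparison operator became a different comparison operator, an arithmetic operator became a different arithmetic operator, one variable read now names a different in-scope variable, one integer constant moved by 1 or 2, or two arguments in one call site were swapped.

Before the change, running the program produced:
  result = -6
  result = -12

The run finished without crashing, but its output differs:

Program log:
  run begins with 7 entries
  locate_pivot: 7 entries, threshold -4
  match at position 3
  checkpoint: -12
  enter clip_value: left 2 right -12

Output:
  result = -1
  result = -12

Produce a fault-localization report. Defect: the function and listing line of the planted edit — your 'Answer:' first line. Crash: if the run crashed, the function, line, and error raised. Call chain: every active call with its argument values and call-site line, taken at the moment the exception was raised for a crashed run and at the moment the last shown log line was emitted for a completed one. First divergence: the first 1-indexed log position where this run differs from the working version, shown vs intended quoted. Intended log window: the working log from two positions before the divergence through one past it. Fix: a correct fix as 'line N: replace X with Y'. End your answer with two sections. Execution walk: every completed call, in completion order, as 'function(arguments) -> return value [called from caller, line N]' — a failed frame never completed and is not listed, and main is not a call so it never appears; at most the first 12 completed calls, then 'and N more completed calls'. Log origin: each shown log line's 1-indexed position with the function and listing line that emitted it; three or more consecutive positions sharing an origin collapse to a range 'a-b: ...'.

Answer: the defect is in main at line 25.
Core observation: Log line 5 is where behavior first shows: 'enter clip_value: left 2 right -12' appears instead of 'enter clip_value: left -12 right 2'.
Call chain: main -> clip_value(2, -12) (called at line 25).
First divergence: at position 5 the run shows 'enter clip_value: left 2 right -12' where the working version logs 'enter clip_value: left -12 right 2'.
Intended log window:
  3: match at position 3
  4: checkpoint: -12
  5: enter clip_value: left -12 right 2
Execution walk:
  locate_pivot([6, 0, -5, -4, 1, -4, 8], -4) -> 3  [called from update_gauge, line 8]
  update_gauge([6, 0, -5, -4, 1, -4, 8], -4) -> -12  [called from main, line 23]
  clip_value(2, -12) -> -1  [called from main, line 25]
Origin of each log line:
  1: from main, line 22
  2: from locate_pivot, line 2
  3: from update_gauge, line 9
  4: from main, line 24
  5: from clip_value, line 14
A correct fix: line 25: replace `clip_value(2, width)` with `clip_value(width, 2)`.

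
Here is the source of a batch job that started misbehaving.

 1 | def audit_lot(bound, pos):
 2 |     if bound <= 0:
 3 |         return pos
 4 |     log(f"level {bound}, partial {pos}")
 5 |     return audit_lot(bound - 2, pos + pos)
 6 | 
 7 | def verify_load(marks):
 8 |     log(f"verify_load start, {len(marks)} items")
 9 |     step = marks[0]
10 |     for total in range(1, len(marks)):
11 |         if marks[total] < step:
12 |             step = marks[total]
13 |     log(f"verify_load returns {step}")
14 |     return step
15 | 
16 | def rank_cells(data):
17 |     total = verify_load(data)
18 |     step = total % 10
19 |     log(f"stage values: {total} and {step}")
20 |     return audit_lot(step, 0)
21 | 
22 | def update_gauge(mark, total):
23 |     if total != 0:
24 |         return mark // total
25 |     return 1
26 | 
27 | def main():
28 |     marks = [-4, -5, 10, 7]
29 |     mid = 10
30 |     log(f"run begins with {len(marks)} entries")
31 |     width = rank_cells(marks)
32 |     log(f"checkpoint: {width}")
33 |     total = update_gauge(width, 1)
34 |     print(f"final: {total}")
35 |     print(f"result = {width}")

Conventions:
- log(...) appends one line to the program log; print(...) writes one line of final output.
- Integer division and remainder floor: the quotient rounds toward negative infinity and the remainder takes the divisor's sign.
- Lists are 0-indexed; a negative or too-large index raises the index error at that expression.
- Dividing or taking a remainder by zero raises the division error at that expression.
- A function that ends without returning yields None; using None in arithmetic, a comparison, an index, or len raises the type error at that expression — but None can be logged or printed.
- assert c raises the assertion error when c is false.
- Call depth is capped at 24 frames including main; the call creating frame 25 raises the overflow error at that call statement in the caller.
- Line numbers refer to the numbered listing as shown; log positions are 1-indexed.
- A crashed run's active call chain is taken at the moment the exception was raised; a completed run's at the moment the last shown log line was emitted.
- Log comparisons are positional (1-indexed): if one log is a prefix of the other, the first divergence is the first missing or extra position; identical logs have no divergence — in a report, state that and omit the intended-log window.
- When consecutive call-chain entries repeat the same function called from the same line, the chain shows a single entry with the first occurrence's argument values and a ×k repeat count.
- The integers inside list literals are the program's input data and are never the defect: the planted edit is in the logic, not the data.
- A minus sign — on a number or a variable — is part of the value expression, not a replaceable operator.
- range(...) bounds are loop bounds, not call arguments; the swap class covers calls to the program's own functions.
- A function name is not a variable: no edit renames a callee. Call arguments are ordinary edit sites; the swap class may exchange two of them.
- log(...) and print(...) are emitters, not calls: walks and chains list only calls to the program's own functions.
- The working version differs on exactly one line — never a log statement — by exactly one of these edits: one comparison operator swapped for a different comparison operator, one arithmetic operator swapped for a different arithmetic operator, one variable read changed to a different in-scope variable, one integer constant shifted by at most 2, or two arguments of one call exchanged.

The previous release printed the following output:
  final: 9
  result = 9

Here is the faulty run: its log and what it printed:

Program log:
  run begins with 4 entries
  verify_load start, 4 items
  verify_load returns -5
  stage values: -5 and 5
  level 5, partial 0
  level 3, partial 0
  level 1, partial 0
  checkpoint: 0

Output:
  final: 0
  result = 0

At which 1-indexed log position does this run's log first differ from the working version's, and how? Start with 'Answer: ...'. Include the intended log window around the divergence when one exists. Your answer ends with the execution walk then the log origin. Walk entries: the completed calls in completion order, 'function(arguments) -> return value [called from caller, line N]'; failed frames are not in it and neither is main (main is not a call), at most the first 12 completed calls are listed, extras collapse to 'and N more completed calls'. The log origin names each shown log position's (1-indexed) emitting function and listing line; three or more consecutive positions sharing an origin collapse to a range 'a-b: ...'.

Answer: position 6; shown 'level 3, partial 0' vs intended 'level 3, partial 5'.
Intended log window:
  4: stage values: -5 and 5
  5: level 5, partial 0
  6: level 3, partial 5
  7: level 1, partial 8
Execution walk:
  verify_load([-4, -5, 10, 7]) -> -5  [called from rank_cells, line 17]
  audit_lot(-1, 0) -> 0  [called from audit_lot, line 5]
  audit_lot(1, 0) -> 0  [called from audit_lot, line 5]
  audit_lot(3, 0) -> 0  [called from audit_lot, line 5]
  audit_lot(5, 0) -> 0  [called from rank_cells, line 20]
  rank_cells([-4, -5, 10, 7]) -> 0  [called from main, line 31]
  update_gauge(0, 1) -> 0  [called from main, line 33]
Log line origins:
  1: logged in main at line 30
  2: logged in verify_load at line 8
  3: logged in verify_load at line 13
  4: logged in rank_cells at line 19
  5-7: logged in audit_lot at line 4
  8: logged in main at line 32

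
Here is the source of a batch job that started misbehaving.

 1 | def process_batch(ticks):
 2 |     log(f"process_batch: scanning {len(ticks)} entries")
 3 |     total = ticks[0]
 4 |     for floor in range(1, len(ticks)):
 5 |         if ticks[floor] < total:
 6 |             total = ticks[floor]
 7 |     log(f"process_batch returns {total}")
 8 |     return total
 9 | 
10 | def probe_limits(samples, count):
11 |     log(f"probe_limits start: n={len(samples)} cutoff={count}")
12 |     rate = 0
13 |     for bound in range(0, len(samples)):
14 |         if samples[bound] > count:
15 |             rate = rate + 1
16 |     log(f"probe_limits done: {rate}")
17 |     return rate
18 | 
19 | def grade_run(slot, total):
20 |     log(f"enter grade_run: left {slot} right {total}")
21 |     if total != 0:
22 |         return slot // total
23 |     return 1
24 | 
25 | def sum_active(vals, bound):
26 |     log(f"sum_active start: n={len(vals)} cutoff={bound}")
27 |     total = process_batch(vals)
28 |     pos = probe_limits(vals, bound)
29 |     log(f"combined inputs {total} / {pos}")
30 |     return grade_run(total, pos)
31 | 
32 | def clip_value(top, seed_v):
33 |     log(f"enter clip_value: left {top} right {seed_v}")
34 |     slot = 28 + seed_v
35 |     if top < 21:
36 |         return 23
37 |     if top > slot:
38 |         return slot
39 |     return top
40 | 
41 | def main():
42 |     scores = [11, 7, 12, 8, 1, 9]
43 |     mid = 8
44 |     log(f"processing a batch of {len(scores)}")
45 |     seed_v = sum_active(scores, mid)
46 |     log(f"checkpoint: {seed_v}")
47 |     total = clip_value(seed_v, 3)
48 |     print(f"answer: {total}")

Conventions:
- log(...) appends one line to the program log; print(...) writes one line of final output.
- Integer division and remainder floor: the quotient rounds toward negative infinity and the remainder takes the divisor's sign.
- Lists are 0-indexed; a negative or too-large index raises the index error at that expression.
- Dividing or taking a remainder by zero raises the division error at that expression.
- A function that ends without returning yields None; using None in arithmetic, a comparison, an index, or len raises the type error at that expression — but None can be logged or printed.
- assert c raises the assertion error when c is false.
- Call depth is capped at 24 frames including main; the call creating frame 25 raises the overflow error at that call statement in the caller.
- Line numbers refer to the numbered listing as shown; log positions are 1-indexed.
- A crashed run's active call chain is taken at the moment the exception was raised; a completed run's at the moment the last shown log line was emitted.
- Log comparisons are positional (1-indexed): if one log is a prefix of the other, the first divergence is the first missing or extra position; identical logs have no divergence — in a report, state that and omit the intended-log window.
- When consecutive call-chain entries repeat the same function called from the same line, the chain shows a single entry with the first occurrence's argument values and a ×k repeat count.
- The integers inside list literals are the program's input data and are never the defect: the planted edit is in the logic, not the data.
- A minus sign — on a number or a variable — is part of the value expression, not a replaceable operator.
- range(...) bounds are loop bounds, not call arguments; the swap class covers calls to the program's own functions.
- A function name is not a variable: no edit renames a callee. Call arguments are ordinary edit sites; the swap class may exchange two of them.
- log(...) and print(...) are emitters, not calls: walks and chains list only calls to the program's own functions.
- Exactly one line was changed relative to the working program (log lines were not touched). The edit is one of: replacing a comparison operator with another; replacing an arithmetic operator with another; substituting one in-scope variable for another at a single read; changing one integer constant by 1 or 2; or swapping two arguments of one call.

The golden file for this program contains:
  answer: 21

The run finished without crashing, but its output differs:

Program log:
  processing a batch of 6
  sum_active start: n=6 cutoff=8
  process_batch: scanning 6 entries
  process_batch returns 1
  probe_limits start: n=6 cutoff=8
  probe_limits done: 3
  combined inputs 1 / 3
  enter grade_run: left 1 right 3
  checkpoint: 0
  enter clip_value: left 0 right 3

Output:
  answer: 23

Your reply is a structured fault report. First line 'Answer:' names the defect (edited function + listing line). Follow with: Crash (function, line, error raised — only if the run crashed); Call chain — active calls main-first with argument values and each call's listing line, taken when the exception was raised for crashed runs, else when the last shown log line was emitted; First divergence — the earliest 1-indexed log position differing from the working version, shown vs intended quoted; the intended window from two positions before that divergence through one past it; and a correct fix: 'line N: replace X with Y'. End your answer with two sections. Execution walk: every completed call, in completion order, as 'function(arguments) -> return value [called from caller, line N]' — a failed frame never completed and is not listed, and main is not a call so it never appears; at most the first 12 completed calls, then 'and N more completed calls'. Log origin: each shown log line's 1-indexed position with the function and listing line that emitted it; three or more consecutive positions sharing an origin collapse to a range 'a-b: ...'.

Answer: the defect is in clip_value at line 36.
Core observation: Every logged value matches the working version; the printed result is what differs.
Call chain: main -> clip_value(0, 3) (called at line 47).
First divergence: none; the two logs match at every position.
Execution walk:
  process_batch([11, 7, 12, 8, 1, 9]) -> 1  [called from sum_active, line 27]
  probe_limits([11, 7, 12, 8, 1, 9], 8) -> 3  [called from sum_active, line 28]
  grade_run(1, 3) -> 0  [called from sum_active, line 30]
  sum_active([11, 7, 12, 8, 1, 9], 8) -> 0  [called from main, line 45]
  clip_value(0, 3) -> 23  [called from main, line 47]
Origin of each log line:
  1 — main, line 44
  2 — sum_active, line 26
  3 — process_batch, line 2
  4 — process_batch, line 7
  5 — probe_limits, line 11
  6 — probe_limits, line 16
  7 — sum_active, line 29
  8 — grade_run, line 20
  9 — main, line 46
  10 — clip_value, line 33
A correct fix: line 36: replace `23` with `21`.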